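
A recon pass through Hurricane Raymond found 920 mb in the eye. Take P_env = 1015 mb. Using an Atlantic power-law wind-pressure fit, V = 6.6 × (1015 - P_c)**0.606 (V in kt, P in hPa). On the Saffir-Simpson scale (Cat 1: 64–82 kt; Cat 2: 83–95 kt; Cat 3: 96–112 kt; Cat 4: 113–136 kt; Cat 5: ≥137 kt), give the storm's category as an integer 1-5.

3

ΔP = 1015 − 920 = 95 mb.
V ≈ 6.6 × 95^0.606 = 6.6 × 15.79 ≈ 104 kt.
104 kt falls in the Category 3 band.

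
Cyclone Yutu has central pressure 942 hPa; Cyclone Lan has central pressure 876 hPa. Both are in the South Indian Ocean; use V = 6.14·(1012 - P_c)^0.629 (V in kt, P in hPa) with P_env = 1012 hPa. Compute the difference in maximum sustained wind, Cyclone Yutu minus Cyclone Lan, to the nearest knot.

-46 kt

Cyclone Yutu: ΔP = 70; V ≈ 6.14 × 70^0.629 ≈ 88.87 kt.
Cyclone Lan: ΔP = 136; V ≈ 6.14 × 136^0.629 ≈ 134.95 kt.
Difference ≈ 88.87 − 134.95 = -46.08 → -46 kt.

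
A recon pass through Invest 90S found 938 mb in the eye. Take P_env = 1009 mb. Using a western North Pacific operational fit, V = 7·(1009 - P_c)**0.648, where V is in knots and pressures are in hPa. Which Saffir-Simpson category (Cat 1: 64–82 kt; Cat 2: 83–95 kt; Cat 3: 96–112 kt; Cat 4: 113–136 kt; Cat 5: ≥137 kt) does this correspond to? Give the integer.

ΔP = 1009 − 938 = 71 mb.
V ≈ 7 × 71^0.648 = 7 × 15.83 ≈ 111 kt.
111 kt falls in the Category 3 band.

3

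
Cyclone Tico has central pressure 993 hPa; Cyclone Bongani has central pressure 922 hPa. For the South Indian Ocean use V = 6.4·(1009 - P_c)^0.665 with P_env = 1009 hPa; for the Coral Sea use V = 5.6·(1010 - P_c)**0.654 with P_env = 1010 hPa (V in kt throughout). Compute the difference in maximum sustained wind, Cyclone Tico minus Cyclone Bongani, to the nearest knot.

Cyclone Tico: ΔP = 16; V ≈ 6.4 × 16^0.665 ≈ 40.45 kt.
Cyclone Bongani: ΔP = 88; V ≈ 5.6 × 88^0.654 ≈ 104.68 kt.
Difference ≈ 40.45 − 104.68 = -64.23 → -64 kt.

-64 kt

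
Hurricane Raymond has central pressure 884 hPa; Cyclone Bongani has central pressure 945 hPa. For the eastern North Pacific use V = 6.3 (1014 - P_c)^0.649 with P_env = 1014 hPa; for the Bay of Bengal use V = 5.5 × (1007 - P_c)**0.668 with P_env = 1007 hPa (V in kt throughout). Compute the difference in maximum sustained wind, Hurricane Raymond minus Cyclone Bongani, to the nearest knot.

Hurricane Raymond: ΔP = 130; V ≈ 6.3 × 130^0.649 ≈ 148.35 kt.
Cyclone Bongani: ΔP = 62; V ≈ 5.5 × 62^0.668 ≈ 86.63 kt.
Difference ≈ 148.35 − 86.63 = 61.72 → 62 kt.

62 kt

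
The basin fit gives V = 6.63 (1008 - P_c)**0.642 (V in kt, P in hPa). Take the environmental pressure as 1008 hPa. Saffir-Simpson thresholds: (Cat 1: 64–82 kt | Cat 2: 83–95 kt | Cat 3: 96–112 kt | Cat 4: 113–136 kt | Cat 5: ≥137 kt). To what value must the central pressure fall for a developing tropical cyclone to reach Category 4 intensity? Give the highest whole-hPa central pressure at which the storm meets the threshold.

Category 4 begins at V = 113 kt.
Required ΔP = (113/6.63)^(1/0.642) = 17.044^1.558 ≈ 82.86 hPa.
P_c ≤ 1008 − 82.86 = 925.14, so the highest integer P_c is 925 hPa.

925 hPa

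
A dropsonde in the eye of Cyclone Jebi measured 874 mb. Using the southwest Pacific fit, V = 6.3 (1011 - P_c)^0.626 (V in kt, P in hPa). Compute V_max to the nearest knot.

137 kt

ΔP = 1011 − 874 = 137 mb.
137^0.626 ≈ 21.756.
V ≈ 6.3 × 21.756 ≈ 137.1 kt.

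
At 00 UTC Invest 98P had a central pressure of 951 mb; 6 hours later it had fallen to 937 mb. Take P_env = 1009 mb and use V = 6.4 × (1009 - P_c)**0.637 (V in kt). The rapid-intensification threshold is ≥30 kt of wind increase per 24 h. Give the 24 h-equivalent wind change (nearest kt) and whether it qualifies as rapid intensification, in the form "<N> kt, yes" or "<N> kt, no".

V₁: ΔP = 58, V ≈ 6.4 × 58^0.637 ≈ 85.01 kt.
V₂: ΔP = 72, V ≈ 6.4 × 72^0.637 ≈ 97.57 kt.
ΔV over 6 h = 12.56 kt → 24 h equivalent = 12.56 × 24/6 ≈ 50.24 kt.
50 kt ≥ 30 kt ⇒ rapid intensification.

50 kt, yes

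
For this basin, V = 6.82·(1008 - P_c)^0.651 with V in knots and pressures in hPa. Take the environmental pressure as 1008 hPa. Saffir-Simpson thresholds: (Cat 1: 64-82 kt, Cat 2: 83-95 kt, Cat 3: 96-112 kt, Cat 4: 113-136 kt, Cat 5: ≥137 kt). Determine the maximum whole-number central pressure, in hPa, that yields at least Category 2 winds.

Category 2 begins at V = 83 kt.
Required ΔP = (83/6.82)^(1/0.651) = 12.170^1.536 ≈ 46.46 hPa.
P_c ≤ 1008 − 46.46 = 961.54, so the highest integer P_c is 961 hPa.

961 hPa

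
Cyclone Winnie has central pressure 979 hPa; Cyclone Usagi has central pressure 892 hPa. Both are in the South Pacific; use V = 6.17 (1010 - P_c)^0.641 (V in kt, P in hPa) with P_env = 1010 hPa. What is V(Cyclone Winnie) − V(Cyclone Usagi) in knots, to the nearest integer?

Cyclone Winnie: ΔP = 31; V ≈ 6.17 × 31^0.641 ≈ 55.75 kt.
Cyclone Usagi: ΔP = 118; V ≈ 6.17 × 118^0.641 ≈ 131.33 kt.
Difference ≈ 55.75 − 131.33 = -75.58 → -76 kt.

-76 kt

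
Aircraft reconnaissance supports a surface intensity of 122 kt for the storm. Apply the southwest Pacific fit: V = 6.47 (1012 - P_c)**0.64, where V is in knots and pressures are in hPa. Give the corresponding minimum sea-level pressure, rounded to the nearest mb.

ΔP = (V / 6.47)^(1/0.64) = (122/6.47)^1.562.
122/6.47 = 18.856; 18.856^1.562 ≈ 98.38 mb.
P_c = 1012 − 98.38 = 913.62 ≈ 914 mb.

914 mb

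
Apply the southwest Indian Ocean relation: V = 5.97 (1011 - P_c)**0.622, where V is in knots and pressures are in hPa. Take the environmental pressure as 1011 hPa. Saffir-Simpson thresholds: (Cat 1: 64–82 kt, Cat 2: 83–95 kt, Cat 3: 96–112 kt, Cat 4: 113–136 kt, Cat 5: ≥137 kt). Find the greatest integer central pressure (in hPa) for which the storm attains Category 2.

Category 2 begins at V = 83 kt.
Required ΔP = (83/5.97)^(1/0.622) = 13.903^1.608 ≈ 68.83 hPa.
P_c ≤ 1011 − 68.83 = 942.17, so the highest integer P_c is 942 hPa.

942 hPa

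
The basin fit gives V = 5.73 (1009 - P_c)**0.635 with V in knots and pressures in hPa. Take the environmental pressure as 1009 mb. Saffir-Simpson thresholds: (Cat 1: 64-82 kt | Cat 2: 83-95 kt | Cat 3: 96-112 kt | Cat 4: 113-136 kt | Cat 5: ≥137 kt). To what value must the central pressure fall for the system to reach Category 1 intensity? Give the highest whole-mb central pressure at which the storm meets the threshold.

964 mb

Category 1 begins at V = 64 kt.
Required ΔP = (64/5.73)^(1/0.635) = 11.169^1.575 ≈ 44.71 mb.
P_c ≤ 1009 − 44.71 = 964.29, so the highest integer P_c is 964 mb.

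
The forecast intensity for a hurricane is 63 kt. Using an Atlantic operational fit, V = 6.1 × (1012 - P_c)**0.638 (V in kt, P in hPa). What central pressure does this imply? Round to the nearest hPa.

ΔP = (V / 6.1)^(1/0.638) = (63/6.1)^1.567.
63/6.1 = 10.328; 10.328^1.567 ≈ 38.85 hPa.
P_c = 1012 − 38.85 = 973.15 ≈ 973 hPa.

973 hPa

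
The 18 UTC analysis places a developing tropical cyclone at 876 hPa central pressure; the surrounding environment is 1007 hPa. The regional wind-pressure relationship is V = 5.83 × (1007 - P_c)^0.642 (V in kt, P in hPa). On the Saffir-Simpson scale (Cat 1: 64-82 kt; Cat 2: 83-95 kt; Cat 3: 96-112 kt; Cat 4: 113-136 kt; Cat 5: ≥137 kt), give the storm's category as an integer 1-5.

4

ΔP = 1007 − 876 = 131 hPa.
V ≈ 5.83 × 131^0.642 = 5.83 × 22.87 ≈ 133 kt.
133 kt falls in the Category 4 band.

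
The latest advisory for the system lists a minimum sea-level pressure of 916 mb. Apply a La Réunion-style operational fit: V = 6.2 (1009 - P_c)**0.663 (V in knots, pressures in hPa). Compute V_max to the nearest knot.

ΔP = 1009 − 916 = 93 mb.
93^0.663 ≈ 20.189.
V ≈ 6.2 × 20.189 ≈ 125.2 kt.

125 kt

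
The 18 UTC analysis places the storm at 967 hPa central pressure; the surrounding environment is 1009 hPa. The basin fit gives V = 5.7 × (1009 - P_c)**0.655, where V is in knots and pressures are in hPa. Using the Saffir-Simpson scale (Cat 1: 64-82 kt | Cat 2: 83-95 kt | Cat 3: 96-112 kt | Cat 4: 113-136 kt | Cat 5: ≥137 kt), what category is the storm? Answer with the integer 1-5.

ΔP = 1009 − 967 = 42 hPa.
V ≈ 5.7 × 42^0.655 = 5.7 × 11.57 ≈ 66 kt.
66 kt falls in the Category 1 band.

1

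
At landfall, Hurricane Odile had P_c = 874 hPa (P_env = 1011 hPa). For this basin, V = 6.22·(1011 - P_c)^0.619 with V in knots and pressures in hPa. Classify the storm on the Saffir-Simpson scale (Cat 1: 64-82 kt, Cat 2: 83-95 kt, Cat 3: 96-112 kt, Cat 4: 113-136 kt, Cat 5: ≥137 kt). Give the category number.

4

ΔP = 1011 − 874 = 137 hPa.
V ≈ 6.22 × 137^0.619 = 6.22 × 21.02 ≈ 131 kt.
131 kt falls in the Category 4 band.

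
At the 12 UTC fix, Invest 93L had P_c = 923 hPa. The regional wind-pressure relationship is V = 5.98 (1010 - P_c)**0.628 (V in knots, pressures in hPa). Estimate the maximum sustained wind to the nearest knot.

ΔP = 1010 − 923 = 87 hPa.
87^0.628 ≈ 16.520.
V ≈ 5.98 × 16.520 ≈ 98.8 kt.

99 kt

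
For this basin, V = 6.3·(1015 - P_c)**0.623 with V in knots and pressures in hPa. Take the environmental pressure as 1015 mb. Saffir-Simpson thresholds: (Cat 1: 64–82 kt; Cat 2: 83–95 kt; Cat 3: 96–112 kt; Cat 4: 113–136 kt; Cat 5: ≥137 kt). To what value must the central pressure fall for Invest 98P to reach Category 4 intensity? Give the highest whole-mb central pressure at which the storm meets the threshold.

912 mb

Category 4 begins at V = 113 kt.
Required ΔP = (113/6.3)^(1/0.623) = 17.937^1.605 ≈ 102.90 mb.
P_c ≤ 1015 − 102.90 = 912.10, so the highest integer P_c is 912 mb.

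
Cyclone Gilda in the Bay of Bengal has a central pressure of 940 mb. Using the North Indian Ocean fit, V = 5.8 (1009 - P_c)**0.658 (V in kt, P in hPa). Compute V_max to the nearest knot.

ΔP = 1009 − 940 = 69 mb.
69^0.658 ≈ 16.217.
V ≈ 5.8 × 16.217 ≈ 94.1 kt.

94 kt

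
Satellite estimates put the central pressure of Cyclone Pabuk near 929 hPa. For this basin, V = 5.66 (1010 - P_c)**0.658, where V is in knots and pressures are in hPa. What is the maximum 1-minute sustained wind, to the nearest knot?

ΔP = 1010 − 929 = 81 hPa.
81^0.658 ≈ 18.021.
V ≈ 5.66 × 18.021 ≈ 102.0 kt.

102 kt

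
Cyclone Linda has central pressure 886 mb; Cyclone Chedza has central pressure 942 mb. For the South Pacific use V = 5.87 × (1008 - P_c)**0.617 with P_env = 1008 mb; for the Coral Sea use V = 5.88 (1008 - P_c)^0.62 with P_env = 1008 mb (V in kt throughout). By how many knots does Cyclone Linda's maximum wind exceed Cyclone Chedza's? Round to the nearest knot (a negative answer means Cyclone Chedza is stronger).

35 kt

Cyclone Linda: ΔP = 122; V ≈ 5.87 × 122^0.617 ≈ 113.74 kt.
Cyclone Chedza: ΔP = 66; V ≈ 5.88 × 66^0.62 ≈ 78.98 kt.
Difference ≈ 113.74 − 78.98 = 34.76 → 35 kt.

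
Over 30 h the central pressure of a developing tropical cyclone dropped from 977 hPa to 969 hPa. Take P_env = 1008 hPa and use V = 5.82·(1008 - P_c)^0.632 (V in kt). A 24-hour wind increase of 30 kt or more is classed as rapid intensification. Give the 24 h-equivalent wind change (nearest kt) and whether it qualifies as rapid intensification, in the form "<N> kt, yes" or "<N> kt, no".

6 kt, no

V₁: ΔP = 31, V ≈ 5.82 × 31^0.632 ≈ 50.99 kt.
V₂: ΔP = 39, V ≈ 5.82 × 39^0.632 ≈ 58.95 kt.
ΔV over 30 h = 7.96 kt → 24 h equivalent = 7.96 × 24/30 ≈ 6.37 kt.
6 kt < 30 kt ⇒ not rapid intensification.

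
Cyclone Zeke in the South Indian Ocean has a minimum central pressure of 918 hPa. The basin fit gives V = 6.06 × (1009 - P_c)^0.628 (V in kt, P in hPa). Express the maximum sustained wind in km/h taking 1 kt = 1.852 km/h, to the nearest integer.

ΔP = 1009 − 918 = 91 hPa.
V ≈ 6.06 × 91^0.628 = 6.06 × 16.993 ≈ 102.979 kt.
102.979 × 1.852 ≈ 190.72 km/h → 191 km/h.

191 km/h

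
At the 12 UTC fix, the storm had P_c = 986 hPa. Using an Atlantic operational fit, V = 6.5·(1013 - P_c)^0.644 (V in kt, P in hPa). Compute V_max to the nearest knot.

ΔP = 1013 − 986 = 27 hPa.
27^0.644 ≈ 8.352.
V ≈ 6.5 × 8.352 ≈ 54.3 kt.

54 kt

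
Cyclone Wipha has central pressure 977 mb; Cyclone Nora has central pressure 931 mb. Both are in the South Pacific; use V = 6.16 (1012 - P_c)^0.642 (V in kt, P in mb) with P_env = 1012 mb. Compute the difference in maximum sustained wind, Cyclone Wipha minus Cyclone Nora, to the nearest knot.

Cyclone Wipha: ΔP = 35; V ≈ 6.16 × 35^0.642 ≈ 60.38 kt.
Cyclone Nora: ΔP = 81; V ≈ 6.16 × 81^0.642 ≈ 103.47 kt.
Difference ≈ 60.38 − 103.47 = -43.09 → -43 kt.

-43 kt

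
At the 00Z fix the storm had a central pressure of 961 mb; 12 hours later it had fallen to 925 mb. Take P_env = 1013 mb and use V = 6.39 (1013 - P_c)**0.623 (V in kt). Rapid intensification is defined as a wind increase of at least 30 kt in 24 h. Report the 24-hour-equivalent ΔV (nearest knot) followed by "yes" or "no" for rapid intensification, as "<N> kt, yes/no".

V₁: ΔP = 52, V ≈ 6.39 × 52^0.623 ≈ 74.92 kt.
V₂: ΔP = 88, V ≈ 6.39 × 88^0.623 ≈ 103.97 kt.
ΔV over 12 h = 29.05 kt → 24 h equivalent = 29.05 × 24/12 ≈ 58.10 kt.
58 kt ≥ 30 kt ⇒ rapid intensification.

58 kt, yes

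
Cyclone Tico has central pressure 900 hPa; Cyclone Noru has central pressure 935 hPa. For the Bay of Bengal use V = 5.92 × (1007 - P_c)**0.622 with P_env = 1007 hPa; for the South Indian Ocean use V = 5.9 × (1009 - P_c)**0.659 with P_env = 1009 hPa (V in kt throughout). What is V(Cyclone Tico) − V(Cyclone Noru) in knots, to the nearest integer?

8 kt

Cyclone Tico: ΔP = 107; V ≈ 5.92 × 107^0.622 ≈ 108.29 kt.
Cyclone Noru: ΔP = 74; V ≈ 5.9 × 74^0.659 ≈ 100.62 kt.
Difference ≈ 108.29 − 100.62 = 7.67 → 8 kt.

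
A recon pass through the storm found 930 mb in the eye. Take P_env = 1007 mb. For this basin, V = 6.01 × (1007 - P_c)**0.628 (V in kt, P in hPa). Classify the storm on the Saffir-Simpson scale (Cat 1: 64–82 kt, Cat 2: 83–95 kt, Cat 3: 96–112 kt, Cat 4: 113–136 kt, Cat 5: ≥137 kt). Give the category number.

ΔP = 1007 − 930 = 77 mb.
V ≈ 6.01 × 77^0.628 = 6.01 × 15.30 ≈ 92 kt.
92 kt falls in the Category 2 band.

2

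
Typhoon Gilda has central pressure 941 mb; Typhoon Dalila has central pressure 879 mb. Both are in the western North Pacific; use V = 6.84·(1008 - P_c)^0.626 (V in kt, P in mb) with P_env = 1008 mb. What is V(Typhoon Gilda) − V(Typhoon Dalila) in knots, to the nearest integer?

-48 kt

Typhoon Gilda: ΔP = 67; V ≈ 6.84 × 67^0.626 ≈ 95.10 kt.
Typhoon Dalila: ΔP = 129; V ≈ 6.84 × 129^0.626 ≈ 143.31 kt.
Difference ≈ 95.10 − 143.31 = -48.21 → -48 kt.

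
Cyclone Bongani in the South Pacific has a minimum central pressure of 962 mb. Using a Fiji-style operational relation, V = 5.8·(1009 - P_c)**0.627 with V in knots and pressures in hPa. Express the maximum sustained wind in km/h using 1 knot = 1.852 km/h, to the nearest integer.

ΔP = 1009 − 962 = 47 mb.
V ≈ 5.8 × 47^0.627 = 5.8 × 11.179 ≈ 64.839 kt.
64.839 × 1.852 ≈ 120.08 km/h → 120 km/h.

120 km/h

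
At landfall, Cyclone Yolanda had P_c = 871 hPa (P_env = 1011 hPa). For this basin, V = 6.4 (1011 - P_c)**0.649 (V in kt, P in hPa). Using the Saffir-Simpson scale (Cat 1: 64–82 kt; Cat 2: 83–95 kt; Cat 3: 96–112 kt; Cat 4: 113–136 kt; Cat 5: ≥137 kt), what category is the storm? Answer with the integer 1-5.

5

ΔP = 1011 − 871 = 140 hPa.
V ≈ 6.4 × 140^0.649 = 6.4 × 24.71 ≈ 158 kt.
158 kt falls in the Category 5 band.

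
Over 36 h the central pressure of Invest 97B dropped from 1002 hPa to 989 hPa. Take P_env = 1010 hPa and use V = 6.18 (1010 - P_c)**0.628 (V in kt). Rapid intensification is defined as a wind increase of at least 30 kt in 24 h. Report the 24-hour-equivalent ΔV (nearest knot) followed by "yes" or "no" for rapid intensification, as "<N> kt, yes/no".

V₁: ΔP = 8, V ≈ 6.18 × 8^0.628 ≈ 22.81 kt.
V₂: ΔP = 21, V ≈ 6.18 × 21^0.628 ≈ 41.82 kt.
ΔV over 36 h = 19.01 kt → 24 h equivalent = 19.01 × 24/36 ≈ 12.67 kt.
13 kt < 30 kt ⇒ not rapid intensification.

13 kt, no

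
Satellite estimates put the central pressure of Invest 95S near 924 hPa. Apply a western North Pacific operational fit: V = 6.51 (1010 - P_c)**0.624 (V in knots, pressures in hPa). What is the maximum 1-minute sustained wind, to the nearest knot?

105 kt

ΔP = 1010 − 924 = 86 hPa.
86^0.624 ≈ 16.111.
V ≈ 6.51 × 16.111 ≈ 104.9 kt.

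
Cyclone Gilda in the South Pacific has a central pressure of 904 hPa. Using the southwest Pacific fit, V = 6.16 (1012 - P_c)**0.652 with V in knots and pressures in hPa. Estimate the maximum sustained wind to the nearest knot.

130 kt

ΔP = 1012 − 904 = 108 hPa.
108^0.652 ≈ 21.173.
V ≈ 6.16 × 21.173 ≈ 130.4 kt.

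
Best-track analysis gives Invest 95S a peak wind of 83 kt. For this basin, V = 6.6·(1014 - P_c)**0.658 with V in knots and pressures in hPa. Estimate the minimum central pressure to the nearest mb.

967 mb

ΔP = (V / 6.6)^(1/0.658) = (83/6.6)^1.520.
83/6.6 = 12.576; 12.576^1.520 ≈ 46.88 mb.
P_c = 1014 − 46.88 = 967.12 ≈ 967 mb.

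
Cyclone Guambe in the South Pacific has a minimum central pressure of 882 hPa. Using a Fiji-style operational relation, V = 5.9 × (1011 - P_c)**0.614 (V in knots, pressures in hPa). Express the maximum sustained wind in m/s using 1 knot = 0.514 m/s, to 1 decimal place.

59.9 m/s

ΔP = 1011 − 882 = 129 hPa.
V ≈ 5.9 × 129^0.614 = 5.9 × 19.765 ≈ 116.615 kt.
116.615 × 0.514 ≈ 59.94 m/s → 59.9 m/s.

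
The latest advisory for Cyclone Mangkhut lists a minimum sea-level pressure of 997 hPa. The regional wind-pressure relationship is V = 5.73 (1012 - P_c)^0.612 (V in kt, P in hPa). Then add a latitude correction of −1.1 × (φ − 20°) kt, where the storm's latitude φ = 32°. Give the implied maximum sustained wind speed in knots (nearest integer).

17 kt

ΔP = 1012 − 997 = 15 hPa.
15^0.612 ≈ 5.245.
V ≈ 5.73 × 5.245 ≈ 30.1 kt.
Latitude correction: −1.1 × (32 − 20) = -13.2 kt.
Corrected V ≈ 16.9 kt → 17 kt.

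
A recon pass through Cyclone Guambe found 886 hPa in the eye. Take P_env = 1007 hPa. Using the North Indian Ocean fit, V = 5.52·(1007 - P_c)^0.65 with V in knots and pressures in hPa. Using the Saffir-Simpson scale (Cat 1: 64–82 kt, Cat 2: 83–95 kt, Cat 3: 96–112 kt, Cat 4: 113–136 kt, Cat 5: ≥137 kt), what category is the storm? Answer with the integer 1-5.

ΔP = 1007 − 886 = 121 hPa.
V ≈ 5.52 × 121^0.65 = 5.52 × 22.58 ≈ 125 kt.
125 kt falls in the Category 4 band.

4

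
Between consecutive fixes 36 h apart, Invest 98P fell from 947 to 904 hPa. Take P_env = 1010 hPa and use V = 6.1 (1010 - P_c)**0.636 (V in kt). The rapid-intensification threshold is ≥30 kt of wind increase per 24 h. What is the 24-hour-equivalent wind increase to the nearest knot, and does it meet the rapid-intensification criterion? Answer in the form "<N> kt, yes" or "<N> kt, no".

22 kt, no

V₁: ΔP = 63, V ≈ 6.1 × 63^0.636 ≈ 85.06 kt.
V₂: ΔP = 106, V ≈ 6.1 × 106^0.636 ≈ 118.42 kt.
ΔV over 36 h = 33.36 kt → 24 h equivalent = 33.36 × 24/36 ≈ 22.24 kt.
22 kt < 30 kt ⇒ not rapid intensification.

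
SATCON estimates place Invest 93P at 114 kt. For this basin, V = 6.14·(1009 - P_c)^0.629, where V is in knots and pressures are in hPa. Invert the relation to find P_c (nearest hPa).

ΔP = (V / 6.14)^(1/0.629) = (114/6.14)^1.590.
114/6.14 = 18.567; 18.567^1.590 ≈ 104.01 hPa.
P_c = 1009 − 104.01 = 904.99 ≈ 905 hPa.

905 hPa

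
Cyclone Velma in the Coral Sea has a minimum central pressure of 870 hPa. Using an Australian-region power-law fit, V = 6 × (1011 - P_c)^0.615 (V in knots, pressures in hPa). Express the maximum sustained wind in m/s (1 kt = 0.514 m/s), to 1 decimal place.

64.7 m/s

ΔP = 1011 − 870 = 141 hPa.
V ≈ 6 × 141^0.615 = 6 × 20.978 ≈ 125.870 kt.
125.870 × 0.514 ≈ 64.70 m/s → 64.7 m/s.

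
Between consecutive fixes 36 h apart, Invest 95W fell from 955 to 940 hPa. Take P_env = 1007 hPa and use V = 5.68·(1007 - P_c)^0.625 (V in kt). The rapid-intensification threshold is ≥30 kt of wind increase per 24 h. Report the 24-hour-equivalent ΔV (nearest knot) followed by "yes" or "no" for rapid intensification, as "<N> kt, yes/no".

8 kt, no

V₁: ΔP = 52, V ≈ 5.68 × 52^0.625 ≈ 67.12 kt.
V₂: ΔP = 67, V ≈ 5.68 × 67^0.625 ≈ 78.64 kt.
ΔV over 36 h = 11.52 kt → 24 h equivalent = 11.52 × 24/36 ≈ 7.68 kt.
8 kt < 30 kt ⇒ not rapid intensification.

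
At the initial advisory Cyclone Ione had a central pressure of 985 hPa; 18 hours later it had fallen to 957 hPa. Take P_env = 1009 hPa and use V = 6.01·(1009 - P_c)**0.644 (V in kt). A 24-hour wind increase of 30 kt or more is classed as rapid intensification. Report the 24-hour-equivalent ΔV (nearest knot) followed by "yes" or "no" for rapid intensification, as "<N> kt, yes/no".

V₁: ΔP = 24, V ≈ 6.01 × 24^0.644 ≈ 46.53 kt.
V₂: ΔP = 52, V ≈ 6.01 × 52^0.644 ≈ 76.56 kt.
ΔV over 18 h = 30.03 kt → 24 h equivalent = 30.03 × 24/18 ≈ 40.04 kt.
40 kt ≥ 30 kt ⇒ rapid intensification.

40 kt, yes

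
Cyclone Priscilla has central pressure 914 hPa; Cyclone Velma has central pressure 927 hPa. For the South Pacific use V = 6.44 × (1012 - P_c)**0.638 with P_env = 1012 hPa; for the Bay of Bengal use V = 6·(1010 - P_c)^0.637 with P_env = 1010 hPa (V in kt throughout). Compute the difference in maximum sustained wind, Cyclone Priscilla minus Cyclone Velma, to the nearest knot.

20 kt

Cyclone Priscilla: ΔP = 98; V ≈ 6.44 × 98^0.638 ≈ 120.03 kt.
Cyclone Velma: ΔP = 83; V ≈ 6 × 83^0.637 ≈ 100.14 kt.
Difference ≈ 120.03 − 100.14 = 19.89 → 20 kt.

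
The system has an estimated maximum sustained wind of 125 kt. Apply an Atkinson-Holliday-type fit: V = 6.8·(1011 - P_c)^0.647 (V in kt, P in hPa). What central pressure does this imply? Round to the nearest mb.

ΔP = (V / 6.8)^(1/0.647) = (125/6.8)^1.546.
125/6.8 = 18.382; 18.382^1.546 ≈ 90.00 mb.
P_c = 1011 − 90.00 = 921.00 ≈ 921 mb.

921 mb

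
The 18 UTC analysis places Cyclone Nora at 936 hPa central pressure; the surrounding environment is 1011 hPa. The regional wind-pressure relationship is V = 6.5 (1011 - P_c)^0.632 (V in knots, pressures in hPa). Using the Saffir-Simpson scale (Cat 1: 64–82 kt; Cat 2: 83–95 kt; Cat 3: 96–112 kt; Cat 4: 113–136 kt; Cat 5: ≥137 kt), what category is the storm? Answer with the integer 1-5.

3

ΔP = 1011 − 936 = 75 hPa.
V ≈ 6.5 × 75^0.632 = 6.5 × 15.31 ≈ 100 kt.
100 kt falls in the Category 3 band.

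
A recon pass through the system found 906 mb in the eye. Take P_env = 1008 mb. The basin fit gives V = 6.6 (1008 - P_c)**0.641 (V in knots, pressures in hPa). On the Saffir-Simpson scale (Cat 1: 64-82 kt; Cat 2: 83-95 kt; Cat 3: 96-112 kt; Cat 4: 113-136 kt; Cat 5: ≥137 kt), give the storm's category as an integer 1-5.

4

ΔP = 1008 − 906 = 102 mb.
V ≈ 6.6 × 102^0.641 = 6.6 × 19.39 ≈ 128 kt.
128 kt falls in the Category 4 band.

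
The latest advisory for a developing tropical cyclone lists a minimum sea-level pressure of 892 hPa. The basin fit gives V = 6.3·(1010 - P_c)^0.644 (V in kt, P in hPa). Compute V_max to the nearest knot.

136 kt

ΔP = 1010 − 892 = 118 hPa.
118^0.644 ≈ 21.592.
V ≈ 6.3 × 21.592 ≈ 136.0 kt.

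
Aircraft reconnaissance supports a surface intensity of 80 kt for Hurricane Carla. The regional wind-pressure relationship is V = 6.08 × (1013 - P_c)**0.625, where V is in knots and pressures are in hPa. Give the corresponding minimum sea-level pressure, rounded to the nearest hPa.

951 hPa

ΔP = (V / 6.08)^(1/0.625) = (80/6.08)^1.600.
80/6.08 = 13.158; 13.158^1.600 ≈ 61.76 hPa.
P_c = 1013 − 61.76 = 951.24 ≈ 951 hPa.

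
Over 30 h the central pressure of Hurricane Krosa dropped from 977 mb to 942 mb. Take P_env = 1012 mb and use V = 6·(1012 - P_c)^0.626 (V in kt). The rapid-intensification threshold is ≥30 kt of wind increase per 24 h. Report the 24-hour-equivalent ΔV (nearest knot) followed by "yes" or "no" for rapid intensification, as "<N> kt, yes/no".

24 kt, no

V₁: ΔP = 35, V ≈ 6 × 35^0.626 ≈ 55.56 kt.
V₂: ΔP = 70, V ≈ 6 × 70^0.626 ≈ 85.74 kt.
ΔV over 30 h = 30.18 kt → 24 h equivalent = 30.18 × 24/30 ≈ 24.14 kt.
24 kt < 30 kt ⇒ not rapid intensification.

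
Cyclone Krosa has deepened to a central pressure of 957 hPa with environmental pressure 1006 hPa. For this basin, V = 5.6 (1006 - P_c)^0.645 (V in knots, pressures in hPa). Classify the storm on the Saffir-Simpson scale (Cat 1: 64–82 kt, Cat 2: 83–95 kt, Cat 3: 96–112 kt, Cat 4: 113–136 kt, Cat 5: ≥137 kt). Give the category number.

ΔP = 1006 − 957 = 49 hPa.
V ≈ 5.6 × 49^0.645 = 5.6 × 12.31 ≈ 69 kt.
69 kt falls in the Category 1 band.

1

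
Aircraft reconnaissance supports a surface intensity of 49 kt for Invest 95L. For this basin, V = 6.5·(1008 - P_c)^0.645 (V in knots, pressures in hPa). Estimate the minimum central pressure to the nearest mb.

ΔP = (V / 6.5)^(1/0.645) = (49/6.5)^1.550.
49/6.5 = 7.538; 7.538^1.550 ≈ 22.92 mb.
P_c = 1008 − 22.92 = 985.08 ≈ 985 mb.

985 mb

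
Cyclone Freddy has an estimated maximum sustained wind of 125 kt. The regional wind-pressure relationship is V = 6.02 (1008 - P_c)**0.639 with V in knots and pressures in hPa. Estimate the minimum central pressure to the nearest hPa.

893 hPa

ΔP = (V / 6.02)^(1/0.639) = (125/6.02)^1.565.
125/6.02 = 20.764; 20.764^1.565 ≈ 115.22 hPa.
P_c = 1008 − 115.22 = 892.78 ≈ 893 hPa.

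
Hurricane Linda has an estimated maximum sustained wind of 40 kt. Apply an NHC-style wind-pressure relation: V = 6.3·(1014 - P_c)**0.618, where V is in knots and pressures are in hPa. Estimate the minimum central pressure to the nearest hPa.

994 hPa

ΔP = (V / 6.3)^(1/0.618) = (40/6.3)^1.618.
40/6.3 = 6.349; 6.349^1.618 ≈ 19.90 hPa.
P_c = 1014 − 19.90 = 994.10 ≈ 994 hPa.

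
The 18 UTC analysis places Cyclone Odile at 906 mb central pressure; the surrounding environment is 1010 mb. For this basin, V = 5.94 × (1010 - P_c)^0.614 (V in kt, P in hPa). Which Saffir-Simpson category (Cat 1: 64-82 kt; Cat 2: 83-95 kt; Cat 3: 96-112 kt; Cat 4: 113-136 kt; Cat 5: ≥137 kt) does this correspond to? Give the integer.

ΔP = 1010 − 906 = 104 mb.
V ≈ 5.94 × 104^0.614 = 5.94 × 17.32 ≈ 103 kt.
103 kt falls in the Category 3 band.

3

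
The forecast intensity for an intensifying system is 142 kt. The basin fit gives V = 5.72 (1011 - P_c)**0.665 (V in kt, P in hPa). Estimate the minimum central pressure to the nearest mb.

ΔP = (V / 5.72)^(1/0.665) = (142/5.72)^1.504.
142/5.72 = 24.825; 24.825^1.504 ≈ 125.19 mb.
P_c = 1011 − 125.19 = 885.81 ≈ 886 mb.

886 mb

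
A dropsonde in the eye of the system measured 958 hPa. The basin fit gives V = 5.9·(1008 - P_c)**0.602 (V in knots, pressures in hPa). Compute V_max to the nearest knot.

62 kt

ΔP = 1008 − 958 = 50 hPa.
50^0.602 ≈ 10.539.
V ≈ 5.9 × 10.539 ≈ 62.2 kt.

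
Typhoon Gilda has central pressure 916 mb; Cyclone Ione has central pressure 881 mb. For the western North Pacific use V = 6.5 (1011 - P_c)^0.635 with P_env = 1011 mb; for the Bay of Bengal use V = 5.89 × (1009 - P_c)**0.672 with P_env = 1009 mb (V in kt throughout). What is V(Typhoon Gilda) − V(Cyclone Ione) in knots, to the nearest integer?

Typhoon Gilda: ΔP = 95; V ≈ 6.5 × 95^0.635 ≈ 117.16 kt.
Cyclone Ione: ΔP = 128; V ≈ 5.89 × 128^0.672 ≈ 153.52 kt.
Difference ≈ 117.16 − 153.52 = -36.36 → -36 kt.

-36 kt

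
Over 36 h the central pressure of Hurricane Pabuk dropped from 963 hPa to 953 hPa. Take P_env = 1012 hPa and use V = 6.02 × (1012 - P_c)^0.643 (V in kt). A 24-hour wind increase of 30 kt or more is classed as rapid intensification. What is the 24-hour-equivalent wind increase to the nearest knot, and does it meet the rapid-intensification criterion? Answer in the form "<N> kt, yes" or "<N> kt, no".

V₁: ΔP = 49, V ≈ 6.02 × 49^0.643 ≈ 73.52 kt.
V₂: ΔP = 59, V ≈ 6.02 × 59^0.643 ≈ 82.84 kt.
ΔV over 36 h = 9.32 kt → 24 h equivalent = 9.32 × 24/36 ≈ 6.21 kt.
6 kt < 30 kt ⇒ not rapid intensification.

6 kt, no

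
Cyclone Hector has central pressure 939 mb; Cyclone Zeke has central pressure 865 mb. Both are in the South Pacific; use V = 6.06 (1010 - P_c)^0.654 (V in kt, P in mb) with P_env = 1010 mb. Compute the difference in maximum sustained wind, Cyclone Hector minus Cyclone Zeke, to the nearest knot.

-59 kt

Cyclone Hector: ΔP = 71; V ≈ 6.06 × 71^0.654 ≈ 98.45 kt.
Cyclone Zeke: ΔP = 145; V ≈ 6.06 × 145^0.654 ≈ 157.04 kt.
Difference ≈ 98.45 − 157.04 = -58.59 → -59 kt.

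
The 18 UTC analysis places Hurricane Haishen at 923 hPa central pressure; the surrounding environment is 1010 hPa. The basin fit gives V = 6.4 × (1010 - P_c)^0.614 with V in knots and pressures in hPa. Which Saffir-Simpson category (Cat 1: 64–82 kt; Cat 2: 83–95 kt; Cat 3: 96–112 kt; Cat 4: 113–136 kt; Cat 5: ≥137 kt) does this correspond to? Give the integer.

3

ΔP = 1010 − 923 = 87 hPa.
V ≈ 6.4 × 87^0.614 = 6.4 × 15.52 ≈ 99 kt.
99 kt falls in the Category 3 band.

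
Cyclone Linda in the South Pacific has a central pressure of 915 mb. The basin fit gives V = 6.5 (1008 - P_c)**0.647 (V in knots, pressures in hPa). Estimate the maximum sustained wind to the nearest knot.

ΔP = 1008 − 915 = 93 mb.
93^0.647 ≈ 18.776.
V ≈ 6.5 × 18.776 ≈ 122.0 kt.

122 kt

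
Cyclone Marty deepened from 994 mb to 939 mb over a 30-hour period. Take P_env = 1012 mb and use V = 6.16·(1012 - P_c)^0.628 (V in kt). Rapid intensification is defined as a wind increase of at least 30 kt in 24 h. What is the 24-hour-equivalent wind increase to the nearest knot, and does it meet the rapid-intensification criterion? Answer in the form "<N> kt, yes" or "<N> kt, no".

43 kt, yes

V₁: ΔP = 18, V ≈ 6.16 × 18^0.628 ≈ 37.83 kt.
V₂: ΔP = 73, V ≈ 6.16 × 73^0.628 ≈ 91.15 kt.
ΔV over 30 h = 53.32 kt → 24 h equivalent = 53.32 × 24/30 ≈ 42.66 kt.
43 kt ≥ 30 kt ⇒ rapid intensification.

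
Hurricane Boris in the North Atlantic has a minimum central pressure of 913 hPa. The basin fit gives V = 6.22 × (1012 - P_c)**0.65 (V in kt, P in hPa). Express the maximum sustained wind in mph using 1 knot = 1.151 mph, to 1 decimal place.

ΔP = 1012 − 913 = 99 hPa.
V ≈ 6.22 × 99^0.65 = 6.22 × 19.823 ≈ 123.297 kt.
123.297 × 1.151 ≈ 141.92 mph → 141.9 mph.

141.9 mph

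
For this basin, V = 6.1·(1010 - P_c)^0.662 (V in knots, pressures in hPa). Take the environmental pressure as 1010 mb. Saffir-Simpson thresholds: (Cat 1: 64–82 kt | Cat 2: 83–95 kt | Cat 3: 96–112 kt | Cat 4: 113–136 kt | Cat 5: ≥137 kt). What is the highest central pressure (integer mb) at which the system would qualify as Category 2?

958 mb

Category 2 begins at V = 83 kt.
Required ΔP = (83/6.1)^(1/0.662) = 13.607^1.511 ≈ 51.60 mb.
P_c ≤ 1010 − 51.60 = 958.40, so the highest integer P_c is 958 mb.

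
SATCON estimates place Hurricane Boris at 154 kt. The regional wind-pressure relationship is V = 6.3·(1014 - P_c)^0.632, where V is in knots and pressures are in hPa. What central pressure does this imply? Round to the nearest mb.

ΔP = (V / 6.3)^(1/0.632) = (154/6.3)^1.582.
154/6.3 = 24.444; 24.444^1.582 ≈ 157.21 mb.
P_c = 1014 − 157.21 = 856.79 ≈ 857 mb.

857 mb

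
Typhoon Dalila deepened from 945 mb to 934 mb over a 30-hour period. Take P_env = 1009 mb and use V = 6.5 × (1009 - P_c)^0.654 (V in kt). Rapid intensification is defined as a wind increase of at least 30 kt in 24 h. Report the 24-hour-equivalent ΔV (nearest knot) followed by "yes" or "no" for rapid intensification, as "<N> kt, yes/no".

V₁: ΔP = 64, V ≈ 6.5 × 64^0.654 ≈ 98.66 kt.
V₂: ΔP = 75, V ≈ 6.5 × 75^0.654 ≈ 109.45 kt.
ΔV over 30 h = 10.79 kt → 24 h equivalent = 10.79 × 24/30 ≈ 8.63 kt.
9 kt < 30 kt ⇒ not rapid intensification.

9 kt, no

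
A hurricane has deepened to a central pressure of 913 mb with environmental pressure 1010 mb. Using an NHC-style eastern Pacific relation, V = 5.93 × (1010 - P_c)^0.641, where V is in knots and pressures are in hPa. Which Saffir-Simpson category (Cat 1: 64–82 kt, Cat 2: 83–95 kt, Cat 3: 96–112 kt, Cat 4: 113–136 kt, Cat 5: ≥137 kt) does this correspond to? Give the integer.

3

ΔP = 1010 − 913 = 97 mb.
V ≈ 5.93 × 97^0.641 = 5.93 × 18.77 ≈ 111 kt.
111 kt falls in the Category 3 band.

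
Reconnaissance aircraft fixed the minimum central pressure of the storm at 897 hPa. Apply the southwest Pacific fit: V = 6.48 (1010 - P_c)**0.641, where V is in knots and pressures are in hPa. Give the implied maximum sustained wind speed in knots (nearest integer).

134 kt

ΔP = 1010 − 897 = 113 hPa.
113^0.641 ≈ 20.703.
V ≈ 6.48 × 20.703 ≈ 134.2 kt.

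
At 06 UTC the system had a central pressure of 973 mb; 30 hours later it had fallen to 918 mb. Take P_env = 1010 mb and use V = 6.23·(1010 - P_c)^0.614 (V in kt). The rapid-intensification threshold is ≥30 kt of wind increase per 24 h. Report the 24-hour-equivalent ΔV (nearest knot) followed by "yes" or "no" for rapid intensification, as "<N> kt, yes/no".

34 kt, yes

V₁: ΔP = 37, V ≈ 6.23 × 37^0.614 ≈ 57.20 kt.
V₂: ΔP = 92, V ≈ 6.23 × 92^0.614 ≈ 100.06 kt.
ΔV over 30 h = 42.86 kt → 24 h equivalent = 42.86 × 24/30 ≈ 34.29 kt.
34 kt ≥ 30 kt ⇒ rapid intensification.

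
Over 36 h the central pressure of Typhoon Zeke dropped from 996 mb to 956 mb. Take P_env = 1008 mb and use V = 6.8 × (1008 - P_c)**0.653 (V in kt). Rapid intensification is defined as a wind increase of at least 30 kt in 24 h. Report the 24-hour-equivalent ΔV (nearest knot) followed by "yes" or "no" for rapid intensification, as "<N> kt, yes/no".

37 kt, yes

V₁: ΔP = 12, V ≈ 6.8 × 12^0.653 ≈ 34.45 kt.
V₂: ΔP = 52, V ≈ 6.8 × 52^0.653 ≈ 89.76 kt.
ΔV over 36 h = 55.31 kt → 24 h equivalent = 55.31 × 24/36 ≈ 36.87 kt.
37 kt ≥ 30 kt ⇒ rapid intensification.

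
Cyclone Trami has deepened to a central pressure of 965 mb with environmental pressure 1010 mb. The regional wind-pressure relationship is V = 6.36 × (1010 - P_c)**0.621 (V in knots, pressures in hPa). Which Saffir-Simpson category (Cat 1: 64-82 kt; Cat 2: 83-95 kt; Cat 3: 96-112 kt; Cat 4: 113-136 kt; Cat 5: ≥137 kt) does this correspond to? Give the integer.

ΔP = 1010 − 965 = 45 mb.
V ≈ 6.36 × 45^0.621 = 6.36 × 10.63 ≈ 68 kt.
68 kt falls in the Category 1 band.

1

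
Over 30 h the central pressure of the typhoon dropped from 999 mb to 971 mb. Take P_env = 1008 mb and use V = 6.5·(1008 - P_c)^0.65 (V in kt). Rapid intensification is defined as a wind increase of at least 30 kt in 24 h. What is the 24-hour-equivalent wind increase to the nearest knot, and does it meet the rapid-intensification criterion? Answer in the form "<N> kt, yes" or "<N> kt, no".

33 kt, yes

V₁: ΔP = 9, V ≈ 6.5 × 9^0.65 ≈ 27.11 kt.
V₂: ΔP = 37, V ≈ 6.5 × 37^0.65 ≈ 67.96 kt.
ΔV over 30 h = 40.85 kt → 24 h equivalent = 40.85 × 24/30 ≈ 32.68 kt.
33 kt ≥ 30 kt ⇒ rapid intensification.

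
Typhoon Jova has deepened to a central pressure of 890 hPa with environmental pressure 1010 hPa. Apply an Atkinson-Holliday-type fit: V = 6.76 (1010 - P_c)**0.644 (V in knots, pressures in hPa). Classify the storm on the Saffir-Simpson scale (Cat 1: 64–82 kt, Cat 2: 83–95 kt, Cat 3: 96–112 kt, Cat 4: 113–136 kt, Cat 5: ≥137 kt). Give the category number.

5

ΔP = 1010 − 890 = 120 hPa.
V ≈ 6.76 × 120^0.644 = 6.76 × 21.83 ≈ 148 kt.
148 kt falls in the Category 5 band.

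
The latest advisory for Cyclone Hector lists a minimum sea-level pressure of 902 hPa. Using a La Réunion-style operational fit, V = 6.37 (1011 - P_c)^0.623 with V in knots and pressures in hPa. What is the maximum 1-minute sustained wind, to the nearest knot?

118 kt

ΔP = 1011 − 902 = 109 hPa.
109^0.623 ≈ 18.592.
V ≈ 6.37 × 18.592 ≈ 118.4 kt.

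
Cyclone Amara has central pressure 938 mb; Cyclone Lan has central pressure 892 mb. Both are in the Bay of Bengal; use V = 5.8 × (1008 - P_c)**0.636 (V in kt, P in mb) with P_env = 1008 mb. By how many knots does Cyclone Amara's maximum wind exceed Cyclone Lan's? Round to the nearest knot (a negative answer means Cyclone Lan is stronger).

-33 kt

Cyclone Amara: ΔP = 70; V ≈ 5.8 × 70^0.636 ≈ 86.48 kt.
Cyclone Lan: ΔP = 116; V ≈ 5.8 × 116^0.636 ≈ 119.24 kt.
Difference ≈ 86.48 − 119.24 = -32.76 → -33 kt.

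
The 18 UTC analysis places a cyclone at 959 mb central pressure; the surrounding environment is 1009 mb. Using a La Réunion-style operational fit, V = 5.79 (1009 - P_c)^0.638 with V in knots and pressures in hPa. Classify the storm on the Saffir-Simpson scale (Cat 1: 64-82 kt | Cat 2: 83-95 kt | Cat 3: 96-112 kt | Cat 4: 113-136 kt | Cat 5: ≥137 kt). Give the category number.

1

ΔP = 1009 − 959 = 50 mb.
V ≈ 5.79 × 50^0.638 = 5.79 × 12.13 ≈ 70 kt.
70 kt falls in the Category 1 band.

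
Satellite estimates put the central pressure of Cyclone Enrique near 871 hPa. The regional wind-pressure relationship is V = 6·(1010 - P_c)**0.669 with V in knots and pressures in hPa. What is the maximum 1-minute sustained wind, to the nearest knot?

ΔP = 1010 − 871 = 139 hPa.
139^0.669 ≈ 27.144.
V ≈ 6 × 27.144 ≈ 162.9 kt.

163 kt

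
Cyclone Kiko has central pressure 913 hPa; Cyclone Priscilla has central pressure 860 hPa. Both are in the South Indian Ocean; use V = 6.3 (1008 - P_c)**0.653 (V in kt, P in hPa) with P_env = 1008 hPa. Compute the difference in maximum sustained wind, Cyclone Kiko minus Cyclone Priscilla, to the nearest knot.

-41 kt

Cyclone Kiko: ΔP = 95; V ≈ 6.3 × 95^0.653 ≈ 123.25 kt.
Cyclone Priscilla: ΔP = 148; V ≈ 6.3 × 148^0.653 ≈ 164.63 kt.
Difference ≈ 123.25 − 164.63 = -41.38 → -41 kt.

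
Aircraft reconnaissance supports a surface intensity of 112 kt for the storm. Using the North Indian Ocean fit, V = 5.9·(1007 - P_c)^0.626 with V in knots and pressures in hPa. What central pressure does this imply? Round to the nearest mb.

897 mb

ΔP = (V / 5.9)^(1/0.626) = (112/5.9)^1.597.
112/5.9 = 18.983; 18.983^1.597 ≈ 110.18 mb.
P_c = 1007 − 110.18 = 896.82 ≈ 897 mb.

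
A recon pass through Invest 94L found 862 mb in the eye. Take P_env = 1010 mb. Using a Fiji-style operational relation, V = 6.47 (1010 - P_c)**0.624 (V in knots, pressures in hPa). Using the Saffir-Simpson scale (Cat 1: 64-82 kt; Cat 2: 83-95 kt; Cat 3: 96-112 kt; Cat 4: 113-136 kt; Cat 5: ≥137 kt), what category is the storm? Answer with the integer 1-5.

5

ΔP = 1010 − 862 = 148 mb.
V ≈ 6.47 × 148^0.624 = 6.47 × 22.61 ≈ 146 kt.
146 kt falls in the Category 5 band.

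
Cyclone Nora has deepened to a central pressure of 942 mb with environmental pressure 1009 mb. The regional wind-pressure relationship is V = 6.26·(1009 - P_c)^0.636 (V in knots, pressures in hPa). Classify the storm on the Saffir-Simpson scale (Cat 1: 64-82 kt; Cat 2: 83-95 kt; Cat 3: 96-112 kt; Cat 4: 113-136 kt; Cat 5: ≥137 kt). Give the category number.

2

ΔP = 1009 − 942 = 67 mb.
V ≈ 6.26 × 67^0.636 = 6.26 × 14.50 ≈ 91 kt.
91 kt falls in the Category 2 band.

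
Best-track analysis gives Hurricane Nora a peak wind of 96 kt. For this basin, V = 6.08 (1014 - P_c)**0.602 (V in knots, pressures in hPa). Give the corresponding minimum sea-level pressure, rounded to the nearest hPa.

916 hPa

ΔP = (V / 6.08)^(1/0.602) = (96/6.08)^1.661.
96/6.08 = 15.789; 15.789^1.661 ≈ 97.87 hPa.
P_c = 1014 − 97.87 = 916.13 ≈ 916 hPa.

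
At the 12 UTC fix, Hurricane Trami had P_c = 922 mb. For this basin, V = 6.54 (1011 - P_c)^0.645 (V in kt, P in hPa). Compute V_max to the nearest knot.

ΔP = 1011 − 922 = 89 mb.
89^0.645 ≈ 18.087.
V ≈ 6.54 × 18.087 ≈ 118.3 kt.

118 kt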